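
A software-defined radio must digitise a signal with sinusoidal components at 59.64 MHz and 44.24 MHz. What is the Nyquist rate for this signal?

Highest-frequency component: 59.64 MHz.
Nyquist rate = 2 × 59.64 MHz = 119.28 MHz.

119.28 MHz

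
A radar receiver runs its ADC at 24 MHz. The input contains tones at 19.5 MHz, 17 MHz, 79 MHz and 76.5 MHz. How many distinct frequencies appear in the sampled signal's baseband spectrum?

2

fs/2 = 12 MHz.
19.5 MHz > fs/2 = 12 MHz, folds to fs − 19.5 MHz = 4.5 MHz.
17 MHz > fs/2 = 12 MHz, folds to fs − 17 MHz = 7 MHz.
79 MHz mod fs = 7 MHz.
7 MHz ≤ fs/2 = 12 MHz, appears at 7 MHz.
76.5 MHz mod fs = 4.5 MHz.
4.5 MHz ≤ fs/2 = 12 MHz, appears at 4.5 MHz.
Distinct values: {4.5 MHz, 7 MHz} → 2.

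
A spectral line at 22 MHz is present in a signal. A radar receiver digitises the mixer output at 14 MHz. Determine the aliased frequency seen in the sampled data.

6 MHz

22 MHz mod fs = 8 MHz.
8 MHz > fs/2 = 7 MHz, folds to fs − 8 MHz = 6 MHz.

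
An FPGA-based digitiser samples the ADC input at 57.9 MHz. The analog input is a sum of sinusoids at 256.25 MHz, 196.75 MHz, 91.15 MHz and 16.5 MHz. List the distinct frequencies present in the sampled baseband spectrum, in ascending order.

fs/2 = 28.95 MHz.
256.25 MHz mod fs = 24.65 MHz.
24.65 MHz ≤ fs/2 = 28.95 MHz, appears at 24.65 MHz.
196.75 MHz mod fs = 23.05 MHz.
23.05 MHz ≤ fs/2 = 28.95 MHz, appears at 23.05 MHz.
91.15 MHz mod fs = 33.25 MHz.
33.25 MHz > fs/2 = 28.95 MHz, folds to fs − 33.25 MHz = 24.65 MHz.
16.5 MHz ≤ fs/2 = 28.95 MHz, passes unchanged.
Distinct values: {16.5 MHz, 23.05 MHz, 24.65 MHz}.

16.5 MHz, 23.05 MHz, 24.65 MHz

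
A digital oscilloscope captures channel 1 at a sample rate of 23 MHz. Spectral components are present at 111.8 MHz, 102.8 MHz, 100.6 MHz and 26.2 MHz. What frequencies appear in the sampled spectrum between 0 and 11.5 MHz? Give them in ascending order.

3.2 MHz, 8.6 MHz, 10.8 MHz

fs/2 = 11.5 MHz.
111.8 MHz mod fs = 19.8 MHz.
19.8 MHz > fs/2 = 11.5 MHz, folds to fs − 19.8 MHz = 3.2 MHz.
102.8 MHz mod fs = 10.8 MHz.
10.8 MHz ≤ fs/2 = 11.5 MHz, appears at 10.8 MHz.
100.6 MHz mod fs = 8.6 MHz.
8.6 MHz ≤ fs/2 = 11.5 MHz, appears at 8.6 MHz.
26.2 MHz mod fs = 3.2 MHz.
3.2 MHz ≤ fs/2 = 11.5 MHz, appears at 3.2 MHz.
Distinct values: {3.2 MHz, 8.6 MHz, 10.8 MHz}.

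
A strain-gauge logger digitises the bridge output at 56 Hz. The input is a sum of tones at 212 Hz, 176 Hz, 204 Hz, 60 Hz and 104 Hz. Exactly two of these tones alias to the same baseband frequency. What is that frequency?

fs/2 = 28 Hz.
212 Hz mod fs = 44 Hz.
44 Hz > fs/2 = 28 Hz, folds to fs − 44 Hz = 12 Hz.
176 Hz mod fs = 8 Hz.
8 Hz ≤ fs/2 = 28 Hz, appears at 8 Hz.
204 Hz mod fs = 36 Hz.
36 Hz > fs/2 = 28 Hz, folds to fs − 36 Hz = 20 Hz.
60 Hz mod fs = 4 Hz.
4 Hz ≤ fs/2 = 28 Hz, appears at 4 Hz.
104 Hz mod fs = 48 Hz.
48 Hz > fs/2 = 28 Hz, folds to fs − 48 Hz = 8 Hz.
104 Hz and 176 Hz both map to 8 Hz.

8 Hz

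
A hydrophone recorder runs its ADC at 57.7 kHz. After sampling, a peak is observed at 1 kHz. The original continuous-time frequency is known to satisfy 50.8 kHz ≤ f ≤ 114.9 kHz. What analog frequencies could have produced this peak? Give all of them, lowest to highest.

Frequencies that alias to 1 kHz are k·fs ± 1 kHz for integer k ≥ 0.
k=0: 1 kHz.
k=1: 56.7 kHz, 58.7 kHz.
k=2: 114.4 kHz, 116.4 kHz.
k=3: 172.1 kHz, 174.1 kHz.
Within [50.8 kHz, 114.9 kHz]: 56.7 kHz, 58.7 kHz, 114.4 kHz.

56.7 kHz, 58.7 kHz, 114.4 kHz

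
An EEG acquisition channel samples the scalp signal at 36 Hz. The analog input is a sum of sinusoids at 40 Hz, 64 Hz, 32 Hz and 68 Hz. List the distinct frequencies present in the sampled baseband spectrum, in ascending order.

fs/2 = 18 Hz.
40 Hz mod fs = 4 Hz.
4 Hz ≤ fs/2 = 18 Hz, appears at 4 Hz.
64 Hz mod fs = 28 Hz.
28 Hz > fs/2 = 18 Hz, folds to fs − 28 Hz = 8 Hz.
32 Hz > fs/2 = 18 Hz, folds to fs − 32 Hz = 4 Hz.
68 Hz mod fs = 32 Hz.
32 Hz > fs/2 = 18 Hz, folds to fs − 32 Hz = 4 Hz.
Distinct values: {4 Hz, 8 Hz}.

4 Hz, 8 Hz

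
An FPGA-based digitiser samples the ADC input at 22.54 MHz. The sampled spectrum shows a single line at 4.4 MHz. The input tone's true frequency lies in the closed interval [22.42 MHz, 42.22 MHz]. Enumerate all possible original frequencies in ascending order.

26.94 MHz, 40.68 MHz

Frequencies that alias to 4.4 MHz are k·fs ± 4.4 MHz for integer k ≥ 0.
k=0: 4.4 MHz.
k=1: 18.14 MHz, 26.94 MHz.
k=2: 40.68 MHz, 49.48 MHz.
k=3: 63.22 MHz, 72.02 MHz.
Within [22.42 MHz, 42.22 MHz]: 26.94 MHz, 40.68 MHz.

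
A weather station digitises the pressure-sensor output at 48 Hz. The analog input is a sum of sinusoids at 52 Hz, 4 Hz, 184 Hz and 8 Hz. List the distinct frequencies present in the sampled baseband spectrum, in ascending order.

4 Hz, 8 Hz

fs/2 = 24 Hz.
52 Hz mod fs = 4 Hz.
4 Hz ≤ fs/2 = 24 Hz, appears at 4 Hz.
4 Hz ≤ fs/2 = 24 Hz, passes unchanged.
184 Hz mod fs = 40 Hz.
40 Hz > fs/2 = 24 Hz, folds to fs − 40 Hz = 8 Hz.
8 Hz ≤ fs/2 = 24 Hz, passes unchanged.
Distinct values: {4 Hz, 8 Hz}.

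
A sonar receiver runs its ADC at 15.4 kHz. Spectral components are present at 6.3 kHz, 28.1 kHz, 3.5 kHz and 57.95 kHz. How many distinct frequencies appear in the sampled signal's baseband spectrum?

fs/2 = 7.7 kHz.
6.3 kHz ≤ fs/2 = 7.7 kHz, passes unchanged.
28.1 kHz mod fs = 12.7 kHz.
12.7 kHz > fs/2 = 7.7 kHz, folds to fs − 12.7 kHz = 2.7 kHz.
3.5 kHz ≤ fs/2 = 7.7 kHz, passes unchanged.
57.95 kHz mod fs = 11.75 kHz.
11.75 kHz > fs/2 = 7.7 kHz, folds to fs − 11.75 kHz = 3.65 kHz.
Distinct values: {2.7 kHz, 3.5 kHz, 3.65 kHz, 6.3 kHz} → 4.

4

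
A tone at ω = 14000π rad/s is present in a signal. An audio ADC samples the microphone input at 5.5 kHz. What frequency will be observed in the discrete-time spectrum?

ω = 14000π rad/s → f = ω/(2π) = 7000 Hz = 7 kHz.
7 kHz mod fs = 1.5 kHz.
1.5 kHz ≤ fs/2 = 2.75 kHz, appears at 1.5 kHz.

1.5 kHz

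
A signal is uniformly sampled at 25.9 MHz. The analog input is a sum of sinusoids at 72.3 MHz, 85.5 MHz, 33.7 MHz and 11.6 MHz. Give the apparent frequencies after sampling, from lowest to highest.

fs/2 = 12.95 MHz.
72.3 MHz mod fs = 20.5 MHz.
20.5 MHz > fs/2 = 12.95 MHz, folds to fs − 20.5 MHz = 5.4 MHz.
85.5 MHz mod fs = 7.8 MHz.
7.8 MHz ≤ fs/2 = 12.95 MHz, appears at 7.8 MHz.
33.7 MHz mod fs = 7.8 MHz.
7.8 MHz ≤ fs/2 = 12.95 MHz, appears at 7.8 MHz.
11.6 MHz ≤ fs/2 = 12.95 MHz, passes unchanged.
Distinct values: {5.4 MHz, 7.8 MHz, 11.6 MHz}.

5.4 MHz, 7.8 MHz, 11.6 MHz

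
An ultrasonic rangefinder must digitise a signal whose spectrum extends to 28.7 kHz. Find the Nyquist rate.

Nyquist rate = 2 × 28.7 kHz = 57.4 kHz.

57.4 kHz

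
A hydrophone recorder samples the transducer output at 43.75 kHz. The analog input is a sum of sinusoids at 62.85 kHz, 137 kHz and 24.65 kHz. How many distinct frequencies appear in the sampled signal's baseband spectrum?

2

fs/2 = 21.875 kHz.
62.85 kHz mod fs = 19.1 kHz.
19.1 kHz ≤ fs/2 = 21.875 kHz, appears at 19.1 kHz.
137 kHz mod fs = 5.75 kHz.
5.75 kHz ≤ fs/2 = 21.875 kHz, appears at 5.75 kHz.
24.65 kHz > fs/2 = 21.875 kHz, folds to fs − 24.65 kHz = 19.1 kHz.
Distinct values: {5.75 kHz, 19.1 kHz} → 2.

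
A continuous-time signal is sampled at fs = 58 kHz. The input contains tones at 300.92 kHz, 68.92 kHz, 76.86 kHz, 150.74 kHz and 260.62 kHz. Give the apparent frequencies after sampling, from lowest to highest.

fs/2 = 29 kHz.
300.92 kHz mod fs = 10.92 kHz.
10.92 kHz ≤ fs/2 = 29 kHz, appears at 10.92 kHz.
68.92 kHz mod fs = 10.92 kHz.
10.92 kHz ≤ fs/2 = 29 kHz, appears at 10.92 kHz.
76.86 kHz mod fs = 18.86 kHz.
18.86 kHz ≤ fs/2 = 29 kHz, appears at 18.86 kHz.
150.74 kHz mod fs = 34.74 kHz.
34.74 kHz > fs/2 = 29 kHz, folds to fs − 34.74 kHz = 23.26 kHz.
260.62 kHz mod fs = 28.62 kHz.
28.62 kHz ≤ fs/2 = 29 kHz, appears at 28.62 kHz.
Distinct values: {10.92 kHz, 18.86 kHz, 23.26 kHz, 28.62 kHz}.

10.92 kHz, 18.86 kHz, 23.26 kHz, 28.62 kHz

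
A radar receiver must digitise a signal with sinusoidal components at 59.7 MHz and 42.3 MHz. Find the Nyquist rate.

119.4 MHz

Highest-frequency component: 59.7 MHz.
Nyquist rate = 2 × 59.7 MHz = 119.4 MHz.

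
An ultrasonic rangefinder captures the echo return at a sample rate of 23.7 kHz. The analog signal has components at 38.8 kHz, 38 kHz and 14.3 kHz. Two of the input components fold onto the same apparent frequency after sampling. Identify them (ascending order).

14.3 kHz, 38 kHz

fs/2 = 11.85 kHz.
38.8 kHz mod fs = 15.1 kHz.
15.1 kHz > fs/2 = 11.85 kHz, folds to fs − 15.1 kHz = 8.6 kHz.
38 kHz mod fs = 14.3 kHz.
14.3 kHz > fs/2 = 11.85 kHz, folds to fs − 14.3 kHz = 9.4 kHz.
14.3 kHz > fs/2 = 11.85 kHz, folds to fs − 14.3 kHz = 9.4 kHz.
14.3 kHz and 38 kHz both map to 9.4 kHz.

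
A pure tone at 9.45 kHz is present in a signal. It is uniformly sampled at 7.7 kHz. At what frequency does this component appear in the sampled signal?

1.75 kHz

9.45 kHz mod fs = 1.75 kHz.
1.75 kHz ≤ fs/2 = 3.85 kHz, appears at 1.75 kHz.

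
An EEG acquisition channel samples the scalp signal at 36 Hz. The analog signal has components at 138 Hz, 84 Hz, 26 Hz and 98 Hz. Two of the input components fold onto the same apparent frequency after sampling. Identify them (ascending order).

26 Hz, 98 Hz

fs/2 = 18 Hz.
138 Hz mod fs = 30 Hz.
30 Hz > fs/2 = 18 Hz, folds to fs − 30 Hz = 6 Hz.
84 Hz mod fs = 12 Hz.
12 Hz ≤ fs/2 = 18 Hz, appears at 12 Hz.
26 Hz > fs/2 = 18 Hz, folds to fs − 26 Hz = 10 Hz.
98 Hz mod fs = 26 Hz.
26 Hz > fs/2 = 18 Hz, folds to fs − 26 Hz = 10 Hz.
26 Hz and 98 Hz both map to 10 Hz.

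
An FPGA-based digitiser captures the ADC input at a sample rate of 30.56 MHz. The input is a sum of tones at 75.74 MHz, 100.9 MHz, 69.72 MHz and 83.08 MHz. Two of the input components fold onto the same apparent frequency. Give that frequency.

fs/2 = 15.28 MHz.
75.74 MHz mod fs = 14.62 MHz.
14.62 MHz ≤ fs/2 = 15.28 MHz, appears at 14.62 MHz.
100.9 MHz mod fs = 9.22 MHz.
9.22 MHz ≤ fs/2 = 15.28 MHz, appears at 9.22 MHz.
69.72 MHz mod fs = 8.6 MHz.
8.6 MHz ≤ fs/2 = 15.28 MHz, appears at 8.6 MHz.
83.08 MHz mod fs = 21.96 MHz.
21.96 MHz > fs/2 = 15.28 MHz, folds to fs − 21.96 MHz = 8.6 MHz.
69.72 MHz and 83.08 MHz both map to 8.6 MHz.

8.6 MHz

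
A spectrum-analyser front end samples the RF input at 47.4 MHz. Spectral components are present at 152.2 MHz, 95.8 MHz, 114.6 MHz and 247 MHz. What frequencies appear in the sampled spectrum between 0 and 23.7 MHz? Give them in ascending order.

fs/2 = 23.7 MHz.
152.2 MHz mod fs = 10 MHz.
10 MHz ≤ fs/2 = 23.7 MHz, appears at 10 MHz.
95.8 MHz mod fs = 1 MHz.
1 MHz ≤ fs/2 = 23.7 MHz, appears at 1 MHz.
114.6 MHz mod fs = 19.8 MHz.
19.8 MHz ≤ fs/2 = 23.7 MHz, appears at 19.8 MHz.
247 MHz mod fs = 10 MHz.
10 MHz ≤ fs/2 = 23.7 MHz, appears at 10 MHz.
Distinct values: {1 MHz, 10 MHz, 19.8 MHz}.

1 MHz, 10 MHz, 19.8 MHz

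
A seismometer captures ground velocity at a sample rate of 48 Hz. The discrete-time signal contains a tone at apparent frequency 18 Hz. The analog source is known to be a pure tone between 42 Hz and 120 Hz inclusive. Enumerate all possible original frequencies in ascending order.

66 Hz, 78 Hz, 114 Hz

Frequencies that alias to 18 Hz are k·fs ± 18 Hz for integer k ≥ 0.
k=0: 18 Hz.
k=1: 30 Hz, 66 Hz.
k=2: 78 Hz, 114 Hz.
k=3: 126 Hz, 162 Hz.
Within [42 Hz, 120 Hz]: 66 Hz, 78 Hz, 114 Hz.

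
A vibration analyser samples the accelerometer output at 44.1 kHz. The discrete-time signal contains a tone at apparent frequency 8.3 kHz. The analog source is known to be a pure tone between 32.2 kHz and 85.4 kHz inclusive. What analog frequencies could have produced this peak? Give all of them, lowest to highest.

35.8 kHz, 52.4 kHz, 79.9 kHz

Frequencies that alias to 8.3 kHz are k·fs ± 8.3 kHz for integer k ≥ 0.
k=0: 8.3 kHz.
k=1: 35.8 kHz, 52.4 kHz.
k=2: 79.9 kHz, 96.5 kHz.
k=3: 124 kHz, 140.6 kHz.
Within [32.2 kHz, 85.4 kHz]: 35.8 kHz, 52.4 kHz, 79.9 kHz.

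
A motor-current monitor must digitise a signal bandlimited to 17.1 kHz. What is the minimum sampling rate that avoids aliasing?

Nyquist rate = 2 × 17.1 kHz = 34.2 kHz.

34.2 kHz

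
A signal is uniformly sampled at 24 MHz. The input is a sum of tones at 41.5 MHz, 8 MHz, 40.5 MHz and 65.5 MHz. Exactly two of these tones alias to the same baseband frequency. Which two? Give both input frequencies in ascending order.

fs/2 = 12 MHz.
41.5 MHz mod fs = 17.5 MHz.
17.5 MHz > fs/2 = 12 MHz, folds to fs − 17.5 MHz = 6.5 MHz.
8 MHz ≤ fs/2 = 12 MHz, passes unchanged.
40.5 MHz mod fs = 16.5 MHz.
16.5 MHz > fs/2 = 12 MHz, folds to fs − 16.5 MHz = 7.5 MHz.
65.5 MHz mod fs = 17.5 MHz.
17.5 MHz > fs/2 = 12 MHz, folds to fs − 17.5 MHz = 6.5 MHz.
41.5 MHz and 65.5 MHz both map to 6.5 MHz.

41.5 MHz, 65.5 MHz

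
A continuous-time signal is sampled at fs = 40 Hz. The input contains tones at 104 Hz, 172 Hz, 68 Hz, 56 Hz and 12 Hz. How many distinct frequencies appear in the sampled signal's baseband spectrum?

fs/2 = 20 Hz.
104 Hz mod fs = 24 Hz.
24 Hz > fs/2 = 20 Hz, folds to fs − 24 Hz = 16 Hz.
172 Hz mod fs = 12 Hz.
12 Hz ≤ fs/2 = 20 Hz, appears at 12 Hz.
68 Hz mod fs = 28 Hz.
28 Hz > fs/2 = 20 Hz, folds to fs − 28 Hz = 12 Hz.
56 Hz mod fs = 16 Hz.
16 Hz ≤ fs/2 = 20 Hz, appears at 16 Hz.
12 Hz ≤ fs/2 = 20 Hz, passes unchanged.
Distinct values: {12 Hz, 16 Hz} → 2.

2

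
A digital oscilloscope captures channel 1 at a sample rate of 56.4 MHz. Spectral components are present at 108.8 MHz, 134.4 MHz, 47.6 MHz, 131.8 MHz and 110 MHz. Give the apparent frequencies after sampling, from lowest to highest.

2.8 MHz, 4 MHz, 8.8 MHz, 19 MHz, 21.6 MHz

fs/2 = 28.2 MHz.
108.8 MHz mod fs = 52.4 MHz.
52.4 MHz > fs/2 = 28.2 MHz, folds to fs − 52.4 MHz = 4 MHz.
134.4 MHz mod fs = 21.6 MHz.
21.6 MHz ≤ fs/2 = 28.2 MHz, appears at 21.6 MHz.
47.6 MHz > fs/2 = 28.2 MHz, folds to fs − 47.6 MHz = 8.8 MHz.
131.8 MHz mod fs = 19 MHz.
19 MHz ≤ fs/2 = 28.2 MHz, appears at 19 MHz.
110 MHz mod fs = 53.6 MHz.
53.6 MHz > fs/2 = 28.2 MHz, folds to fs − 53.6 MHz = 2.8 MHz.
Distinct values: {2.8 MHz, 4 MHz, 8.8 MHz, 19 MHz, 21.6 MHz}.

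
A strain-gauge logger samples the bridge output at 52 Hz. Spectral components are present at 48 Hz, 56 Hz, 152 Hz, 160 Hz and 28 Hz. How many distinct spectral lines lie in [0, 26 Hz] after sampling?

fs/2 = 26 Hz.
48 Hz > fs/2 = 26 Hz, folds to fs − 48 Hz = 4 Hz.
56 Hz mod fs = 4 Hz.
4 Hz ≤ fs/2 = 26 Hz, appears at 4 Hz.
152 Hz mod fs = 48 Hz.
48 Hz > fs/2 = 26 Hz, folds to fs − 48 Hz = 4 Hz.
160 Hz mod fs = 4 Hz.
4 Hz ≤ fs/2 = 26 Hz, appears at 4 Hz.
28 Hz > fs/2 = 26 Hz, folds to fs − 28 Hz = 24 Hz.
Distinct values: {4 Hz, 24 Hz} → 2.

2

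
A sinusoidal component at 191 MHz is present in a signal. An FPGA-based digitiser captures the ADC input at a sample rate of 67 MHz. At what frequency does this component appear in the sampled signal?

10 MHz

191 MHz mod fs = 57 MHz.
57 MHz > fs/2 = 33.5 MHz, folds to fs − 57 MHz = 10 MHz.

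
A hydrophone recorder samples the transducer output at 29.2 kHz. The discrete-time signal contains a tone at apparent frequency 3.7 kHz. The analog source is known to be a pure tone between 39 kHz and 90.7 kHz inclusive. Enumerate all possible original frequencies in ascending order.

Frequencies that alias to 3.7 kHz are k·fs ± 3.7 kHz for integer k ≥ 0.
k=0: 3.7 kHz.
k=1: 25.5 kHz, 32.9 kHz.
k=2: 54.7 kHz, 62.1 kHz.
k=3: 83.9 kHz, 91.3 kHz.
k=4: 113.1 kHz, 120.5 kHz.
Within [39 kHz, 90.7 kHz]: 54.7 kHz, 62.1 kHz, 83.9 kHz.

54.7 kHz, 62.1 kHz, 83.9 kHz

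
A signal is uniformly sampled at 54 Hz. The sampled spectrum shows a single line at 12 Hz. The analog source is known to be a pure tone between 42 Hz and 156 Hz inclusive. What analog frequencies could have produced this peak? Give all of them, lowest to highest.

Frequencies that alias to 12 Hz are k·fs ± 12 Hz for integer k ≥ 0.
k=0: 12 Hz.
k=1: 42 Hz, 66 Hz.
k=2: 96 Hz, 120 Hz.
k=3: 150 Hz, 174 Hz.
k=4: 204 Hz, 228 Hz.
Within [42 Hz, 156 Hz]: 42 Hz, 66 Hz, 96 Hz, 120 Hz, 150 Hz.

42 Hz, 66 Hz, 96 Hz, 120 Hz, 150 Hz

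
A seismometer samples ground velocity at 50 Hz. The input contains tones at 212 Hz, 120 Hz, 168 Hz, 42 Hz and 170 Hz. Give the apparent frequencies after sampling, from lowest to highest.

8 Hz, 12 Hz, 18 Hz, 20 Hz

fs/2 = 25 Hz.
212 Hz mod fs = 12 Hz.
12 Hz ≤ fs/2 = 25 Hz, appears at 12 Hz.
120 Hz mod fs = 20 Hz.
20 Hz ≤ fs/2 = 25 Hz, appears at 20 Hz.
168 Hz mod fs = 18 Hz.
18 Hz ≤ fs/2 = 25 Hz, appears at 18 Hz.
42 Hz > fs/2 = 25 Hz, folds to fs − 42 Hz = 8 Hz.
170 Hz mod fs = 20 Hz.
20 Hz ≤ fs/2 = 25 Hz, appears at 20 Hz.
Distinct values: {8 Hz, 12 Hz, 18 Hz, 20 Hz}.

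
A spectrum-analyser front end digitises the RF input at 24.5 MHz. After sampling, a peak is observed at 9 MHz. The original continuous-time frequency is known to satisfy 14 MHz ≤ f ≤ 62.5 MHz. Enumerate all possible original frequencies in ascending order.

Frequencies that alias to 9 MHz are k·fs ± 9 MHz for integer k ≥ 0.
k=0: 9 MHz.
k=1: 15.5 MHz, 33.5 MHz.
k=2: 40 MHz, 58 MHz.
k=3: 64.5 MHz, 82.5 MHz.
Within [14 MHz, 62.5 MHz]: 15.5 MHz, 33.5 MHz, 40 MHz, 58 MHz.

15.5 MHz, 33.5 MHz, 40 MHz, 58 MHz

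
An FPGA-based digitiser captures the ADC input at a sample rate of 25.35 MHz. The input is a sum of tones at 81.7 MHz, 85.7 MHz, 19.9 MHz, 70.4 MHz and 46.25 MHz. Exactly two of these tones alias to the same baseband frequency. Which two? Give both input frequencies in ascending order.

fs/2 = 12.675 MHz.
81.7 MHz mod fs = 5.65 MHz.
5.65 MHz ≤ fs/2 = 12.675 MHz, appears at 5.65 MHz.
85.7 MHz mod fs = 9.65 MHz.
9.65 MHz ≤ fs/2 = 12.675 MHz, appears at 9.65 MHz.
19.9 MHz > fs/2 = 12.675 MHz, folds to fs − 19.9 MHz = 5.45 MHz.
70.4 MHz mod fs = 19.7 MHz.
19.7 MHz > fs/2 = 12.675 MHz, folds to fs − 19.7 MHz = 5.65 MHz.
46.25 MHz mod fs = 20.9 MHz.
20.9 MHz > fs/2 = 12.675 MHz, folds to fs − 20.9 MHz = 4.45 MHz.
70.4 MHz and 81.7 MHz both map to 5.65 MHz.

70.4 MHz, 81.7 MHz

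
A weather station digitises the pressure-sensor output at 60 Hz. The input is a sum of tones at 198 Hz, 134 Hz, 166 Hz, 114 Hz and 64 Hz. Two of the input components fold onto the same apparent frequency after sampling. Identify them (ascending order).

fs/2 = 30 Hz.
198 Hz mod fs = 18 Hz.
18 Hz ≤ fs/2 = 30 Hz, appears at 18 Hz.
134 Hz mod fs = 14 Hz.
14 Hz ≤ fs/2 = 30 Hz, appears at 14 Hz.
166 Hz mod fs = 46 Hz.
46 Hz > fs/2 = 30 Hz, folds to fs − 46 Hz = 14 Hz.
114 Hz mod fs = 54 Hz.
54 Hz > fs/2 = 30 Hz, folds to fs − 54 Hz = 6 Hz.
64 Hz mod fs = 4 Hz.
4 Hz ≤ fs/2 = 30 Hz, appears at 4 Hz.
134 Hz and 166 Hz both map to 14 Hz.

134 Hz, 166 Hz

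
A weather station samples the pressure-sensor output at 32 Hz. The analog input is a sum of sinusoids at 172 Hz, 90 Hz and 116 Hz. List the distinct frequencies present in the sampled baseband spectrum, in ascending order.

fs/2 = 16 Hz.
172 Hz mod fs = 12 Hz.
12 Hz ≤ fs/2 = 16 Hz, appears at 12 Hz.
90 Hz mod fs = 26 Hz.
26 Hz > fs/2 = 16 Hz, folds to fs − 26 Hz = 6 Hz.
116 Hz mod fs = 20 Hz.
20 Hz > fs/2 = 16 Hz, folds to fs − 20 Hz = 12 Hz.
Distinct values: {6 Hz, 12 Hz}.

6 Hz, 12 Hz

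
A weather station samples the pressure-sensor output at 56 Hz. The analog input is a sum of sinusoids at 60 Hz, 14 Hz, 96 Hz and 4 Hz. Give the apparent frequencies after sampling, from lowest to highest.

4 Hz, 14 Hz, 16 Hz

fs/2 = 28 Hz.
60 Hz mod fs = 4 Hz.
4 Hz ≤ fs/2 = 28 Hz, appears at 4 Hz.
14 Hz ≤ fs/2 = 28 Hz, passes unchanged.
96 Hz mod fs = 40 Hz.
40 Hz > fs/2 = 28 Hz, folds to fs − 40 Hz = 16 Hz.
4 Hz ≤ fs/2 = 28 Hz, passes unchanged.
Distinct values: {4 Hz, 14 Hz, 16 Hz}.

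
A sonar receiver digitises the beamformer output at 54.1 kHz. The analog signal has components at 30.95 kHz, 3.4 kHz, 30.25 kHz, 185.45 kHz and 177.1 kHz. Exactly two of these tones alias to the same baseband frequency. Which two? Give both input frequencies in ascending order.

30.95 kHz, 185.45 kHz

fs/2 = 27.05 kHz.
30.95 kHz > fs/2 = 27.05 kHz, folds to fs − 30.95 kHz = 23.15 kHz.
3.4 kHz ≤ fs/2 = 27.05 kHz, passes unchanged.
30.25 kHz > fs/2 = 27.05 kHz, folds to fs − 30.25 kHz = 23.85 kHz.
185.45 kHz mod fs = 23.15 kHz.
23.15 kHz ≤ fs/2 = 27.05 kHz, appears at 23.15 kHz.
177.1 kHz mod fs = 14.8 kHz.
14.8 kHz ≤ fs/2 = 27.05 kHz, appears at 14.8 kHz.
30.95 kHz and 185.45 kHz both map to 23.15 kHz.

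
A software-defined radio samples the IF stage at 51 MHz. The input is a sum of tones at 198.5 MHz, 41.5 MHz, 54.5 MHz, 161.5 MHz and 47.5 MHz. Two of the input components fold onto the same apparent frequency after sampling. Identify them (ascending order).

fs/2 = 25.5 MHz.
198.5 MHz mod fs = 45.5 MHz.
45.5 MHz > fs/2 = 25.5 MHz, folds to fs − 45.5 MHz = 5.5 MHz.
41.5 MHz > fs/2 = 25.5 MHz, folds to fs − 41.5 MHz = 9.5 MHz.
54.5 MHz mod fs = 3.5 MHz.
3.5 MHz ≤ fs/2 = 25.5 MHz, appears at 3.5 MHz.
161.5 MHz mod fs = 8.5 MHz.
8.5 MHz ≤ fs/2 = 25.5 MHz, appears at 8.5 MHz.
47.5 MHz > fs/2 = 25.5 MHz, folds to fs − 47.5 MHz = 3.5 MHz.
47.5 MHz and 54.5 MHz both map to 3.5 MHz.

47.5 MHz, 54.5 MHz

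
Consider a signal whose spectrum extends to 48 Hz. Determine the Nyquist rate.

96 Hz

Nyquist rate = 2 × 48 Hz = 96 Hz.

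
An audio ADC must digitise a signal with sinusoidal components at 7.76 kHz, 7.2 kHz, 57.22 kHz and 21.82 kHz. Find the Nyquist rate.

Highest-frequency component: 57.22 kHz.
Nyquist rate = 2 × 57.22 kHz = 114.44 kHz.

114.44 kHz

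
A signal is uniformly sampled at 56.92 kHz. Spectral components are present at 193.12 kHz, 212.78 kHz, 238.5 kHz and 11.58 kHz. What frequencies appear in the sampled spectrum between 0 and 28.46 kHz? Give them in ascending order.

fs/2 = 28.46 kHz.
193.12 kHz mod fs = 22.36 kHz.
22.36 kHz ≤ fs/2 = 28.46 kHz, appears at 22.36 kHz.
212.78 kHz mod fs = 42.02 kHz.
42.02 kHz > fs/2 = 28.46 kHz, folds to fs − 42.02 kHz = 14.9 kHz.
238.5 kHz mod fs = 10.82 kHz.
10.82 kHz ≤ fs/2 = 28.46 kHz, appears at 10.82 kHz.
11.58 kHz ≤ fs/2 = 28.46 kHz, passes unchanged.
Distinct values: {10.82 kHz, 11.58 kHz, 14.9 kHz, 22.36 kHz}.

10.82 kHz, 11.58 kHz, 14.9 kHz, 22.36 kHz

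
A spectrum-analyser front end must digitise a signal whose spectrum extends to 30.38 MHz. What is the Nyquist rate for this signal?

60.76 MHz

Nyquist rate = 2 × 30.38 MHz = 60.76 MHz.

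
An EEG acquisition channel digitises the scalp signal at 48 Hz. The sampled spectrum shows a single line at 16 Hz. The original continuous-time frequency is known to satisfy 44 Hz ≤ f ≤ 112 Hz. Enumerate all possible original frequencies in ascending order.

Frequencies that alias to 16 Hz are k·fs ± 16 Hz for integer k ≥ 0.
k=0: 16 Hz.
k=1: 32 Hz, 64 Hz.
k=2: 80 Hz, 112 Hz.
k=3: 128 Hz, 160 Hz.
Within [44 Hz, 112 Hz]: 64 Hz, 80 Hz, 112 Hz.

64 Hz, 80 Hz, 112 Hz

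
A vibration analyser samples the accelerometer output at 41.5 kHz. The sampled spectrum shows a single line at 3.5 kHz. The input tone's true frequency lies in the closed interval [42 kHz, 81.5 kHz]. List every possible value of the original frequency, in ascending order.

Frequencies that alias to 3.5 kHz are k·fs ± 3.5 kHz for integer k ≥ 0.
k=0: 3.5 kHz.
k=1: 38 kHz, 45 kHz.
k=2: 79.5 kHz, 86.5 kHz.
k=3: 121 kHz, 128 kHz.
Within [42 kHz, 81.5 kHz]: 45 kHz, 79.5 kHz.

45 kHz, 79.5 kHz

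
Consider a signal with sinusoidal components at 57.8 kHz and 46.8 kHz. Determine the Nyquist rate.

115.6 kHz

Highest-frequency component: 57.8 kHz.
Nyquist rate = 2 × 57.8 kHz = 115.6 kHz.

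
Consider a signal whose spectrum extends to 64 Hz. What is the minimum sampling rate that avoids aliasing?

128 Hz

Nyquist rate = 2 × 64 Hz = 128 Hz.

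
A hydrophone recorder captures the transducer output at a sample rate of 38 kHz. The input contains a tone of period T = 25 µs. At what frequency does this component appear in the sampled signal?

T = 25 µs → f = 1/T = 40 kHz.
40 kHz mod fs = 2 kHz.
2 kHz ≤ fs/2 = 19 kHz, appears at 2 kHz.

2 kHz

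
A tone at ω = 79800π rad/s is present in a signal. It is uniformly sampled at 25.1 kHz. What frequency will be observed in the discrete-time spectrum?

10.3 kHz

ω = 79800π rad/s → f = ω/(2π) = 39900 Hz = 39.9 kHz.
39.9 kHz mod fs = 14.8 kHz.
14.8 kHz > fs/2 = 12.55 kHz, folds to fs − 14.8 kHz = 10.3 kHz.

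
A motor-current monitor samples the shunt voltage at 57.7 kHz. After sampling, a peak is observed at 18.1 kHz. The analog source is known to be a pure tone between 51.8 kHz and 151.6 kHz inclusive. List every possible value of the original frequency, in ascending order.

Frequencies that alias to 18.1 kHz are k·fs ± 18.1 kHz for integer k ≥ 0.
k=0: 18.1 kHz.
k=1: 39.6 kHz, 75.8 kHz.
k=2: 97.3 kHz, 133.5 kHz.
k=3: 155 kHz, 191.2 kHz.
Within [51.8 kHz, 151.6 kHz]: 75.8 kHz, 97.3 kHz, 133.5 kHz.

75.8 kHz, 97.3 kHz, 133.5 kHz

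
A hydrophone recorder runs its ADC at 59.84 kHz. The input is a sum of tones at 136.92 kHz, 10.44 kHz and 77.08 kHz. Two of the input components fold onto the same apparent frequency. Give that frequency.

17.24 kHz

fs/2 = 29.92 kHz.
136.92 kHz mod fs = 17.24 kHz.
17.24 kHz ≤ fs/2 = 29.92 kHz, appears at 17.24 kHz.
10.44 kHz ≤ fs/2 = 29.92 kHz, passes unchanged.
77.08 kHz mod fs = 17.24 kHz.
17.24 kHz ≤ fs/2 = 29.92 kHz, appears at 17.24 kHz.
77.08 kHz and 136.92 kHz both map to 17.24 kHz.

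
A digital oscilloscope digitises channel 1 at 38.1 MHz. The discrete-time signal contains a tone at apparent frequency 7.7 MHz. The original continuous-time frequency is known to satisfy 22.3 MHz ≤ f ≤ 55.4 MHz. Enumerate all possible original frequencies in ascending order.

30.4 MHz, 45.8 MHz

Frequencies that alias to 7.7 MHz are k·fs ± 7.7 MHz for integer k ≥ 0.
k=0: 7.7 MHz.
k=1: 30.4 MHz, 45.8 MHz.
k=2: 68.5 MHz, 83.9 MHz.
Within [22.3 MHz, 55.4 MHz]: 30.4 MHz, 45.8 MHz.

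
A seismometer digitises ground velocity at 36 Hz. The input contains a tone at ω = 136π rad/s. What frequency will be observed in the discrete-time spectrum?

ω = 136π rad/s → f = ω/(2π) = 68 Hz.
68 Hz mod fs = 32 Hz.
32 Hz > fs/2 = 18 Hz, folds to fs − 32 Hz = 4 Hz.

4 Hz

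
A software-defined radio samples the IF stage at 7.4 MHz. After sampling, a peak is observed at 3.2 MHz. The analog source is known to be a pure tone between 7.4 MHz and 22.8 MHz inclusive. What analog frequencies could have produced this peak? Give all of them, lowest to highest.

Frequencies that alias to 3.2 MHz are k·fs ± 3.2 MHz for integer k ≥ 0.
k=0: 3.2 MHz.
k=1: 4.2 MHz, 10.6 MHz.
k=2: 11.6 MHz, 18 MHz.
k=3: 19 MHz, 25.4 MHz.
k=4: 26.4 MHz, 32.8 MHz.
Within [7.4 MHz, 22.8 MHz]: 10.6 MHz, 11.6 MHz, 18 MHz, 19 MHz.

10.6 MHz, 11.6 MHz, 18 MHz, 19 MHz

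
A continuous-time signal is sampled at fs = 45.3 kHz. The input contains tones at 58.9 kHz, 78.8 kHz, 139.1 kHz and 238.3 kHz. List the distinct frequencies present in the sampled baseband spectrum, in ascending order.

fs/2 = 22.65 kHz.
58.9 kHz mod fs = 13.6 kHz.
13.6 kHz ≤ fs/2 = 22.65 kHz, appears at 13.6 kHz.
78.8 kHz mod fs = 33.5 kHz.
33.5 kHz > fs/2 = 22.65 kHz, folds to fs − 33.5 kHz = 11.8 kHz.
139.1 kHz mod fs = 3.2 kHz.
3.2 kHz ≤ fs/2 = 22.65 kHz, appears at 3.2 kHz.
238.3 kHz mod fs = 11.8 kHz.
11.8 kHz ≤ fs/2 = 22.65 kHz, appears at 11.8 kHz.
Distinct values: {3.2 kHz, 11.8 kHz, 13.6 kHz}.

3.2 kHz, 11.8 kHz, 13.6 kHz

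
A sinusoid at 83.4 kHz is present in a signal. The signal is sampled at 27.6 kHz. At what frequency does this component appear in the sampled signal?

0.6 kHz

83.4 kHz mod fs = 0.6 kHz.
0.6 kHz ≤ fs/2 = 13.8 kHz, appears at 0.6 kHz.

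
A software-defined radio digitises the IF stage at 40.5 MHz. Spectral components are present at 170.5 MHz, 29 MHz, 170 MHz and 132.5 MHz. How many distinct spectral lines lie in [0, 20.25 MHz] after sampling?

4

fs/2 = 20.25 MHz.
170.5 MHz mod fs = 8.5 MHz.
8.5 MHz ≤ fs/2 = 20.25 MHz, appears at 8.5 MHz.
29 MHz > fs/2 = 20.25 MHz, folds to fs − 29 MHz = 11.5 MHz.
170 MHz mod fs = 8 MHz.
8 MHz ≤ fs/2 = 20.25 MHz, appears at 8 MHz.
132.5 MHz mod fs = 11 MHz.
11 MHz ≤ fs/2 = 20.25 MHz, appears at 11 MHz.
Distinct values: {8 MHz, 8.5 MHz, 11 MHz, 11.5 MHz} → 4.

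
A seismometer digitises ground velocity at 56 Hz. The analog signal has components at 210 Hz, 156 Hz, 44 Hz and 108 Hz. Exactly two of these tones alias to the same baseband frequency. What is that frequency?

fs/2 = 28 Hz.
210 Hz mod fs = 42 Hz.
42 Hz > fs/2 = 28 Hz, folds to fs − 42 Hz = 14 Hz.
156 Hz mod fs = 44 Hz.
44 Hz > fs/2 = 28 Hz, folds to fs − 44 Hz = 12 Hz.
44 Hz > fs/2 = 28 Hz, folds to fs − 44 Hz = 12 Hz.
108 Hz mod fs = 52 Hz.
52 Hz > fs/2 = 28 Hz, folds to fs − 52 Hz = 4 Hz.
44 Hz and 156 Hz both map to 12 Hz.

12 Hz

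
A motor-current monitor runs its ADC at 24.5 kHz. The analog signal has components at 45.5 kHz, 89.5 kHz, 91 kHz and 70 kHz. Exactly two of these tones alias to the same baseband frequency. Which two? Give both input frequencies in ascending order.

fs/2 = 12.25 kHz.
45.5 kHz mod fs = 21 kHz.
21 kHz > fs/2 = 12.25 kHz, folds to fs − 21 kHz = 3.5 kHz.
89.5 kHz mod fs = 16 kHz.
16 kHz > fs/2 = 12.25 kHz, folds to fs − 16 kHz = 8.5 kHz.
91 kHz mod fs = 17.5 kHz.
17.5 kHz > fs/2 = 12.25 kHz, folds to fs − 17.5 kHz = 7 kHz.
70 kHz mod fs = 21 kHz.
21 kHz > fs/2 = 12.25 kHz, folds to fs − 21 kHz = 3.5 kHz.
45.5 kHz and 70 kHz both map to 3.5 kHz.

45.5 kHz, 70 kHz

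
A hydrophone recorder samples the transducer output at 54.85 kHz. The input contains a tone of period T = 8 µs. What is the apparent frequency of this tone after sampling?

15.3 kHz

T = 8 µs → f = 1/T = 125 kHz.
125 kHz mod fs = 15.3 kHz.
15.3 kHz ≤ fs/2 = 27.425 kHz, appears at 15.3 kHz.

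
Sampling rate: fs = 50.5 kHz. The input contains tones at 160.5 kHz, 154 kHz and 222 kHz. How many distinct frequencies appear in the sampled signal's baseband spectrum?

3

fs/2 = 25.25 kHz.
160.5 kHz mod fs = 9 kHz.
9 kHz ≤ fs/2 = 25.25 kHz, appears at 9 kHz.
154 kHz mod fs = 2.5 kHz.
2.5 kHz ≤ fs/2 = 25.25 kHz, appears at 2.5 kHz.
222 kHz mod fs = 20 kHz.
20 kHz ≤ fs/2 = 25.25 kHz, appears at 20 kHz.
Distinct values: {2.5 kHz, 9 kHz, 20 kHz} → 3.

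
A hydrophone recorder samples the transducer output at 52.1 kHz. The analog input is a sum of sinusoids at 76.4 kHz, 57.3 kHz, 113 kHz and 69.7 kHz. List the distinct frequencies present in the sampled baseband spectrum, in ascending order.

fs/2 = 26.05 kHz.
76.4 kHz mod fs = 24.3 kHz.
24.3 kHz ≤ fs/2 = 26.05 kHz, appears at 24.3 kHz.
57.3 kHz mod fs = 5.2 kHz.
5.2 kHz ≤ fs/2 = 26.05 kHz, appears at 5.2 kHz.
113 kHz mod fs = 8.8 kHz.
8.8 kHz ≤ fs/2 = 26.05 kHz, appears at 8.8 kHz.
69.7 kHz mod fs = 17.6 kHz.
17.6 kHz ≤ fs/2 = 26.05 kHz, appears at 17.6 kHz.
Distinct values: {5.2 kHz, 8.8 kHz, 17.6 kHz, 24.3 kHz}.

5.2 kHz, 8.8 kHz, 17.6 kHz, 24.3 kHz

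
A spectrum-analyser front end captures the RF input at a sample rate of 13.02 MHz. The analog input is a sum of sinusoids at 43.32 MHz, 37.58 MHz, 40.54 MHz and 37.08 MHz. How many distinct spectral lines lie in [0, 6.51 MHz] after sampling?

3

fs/2 = 6.51 MHz.
43.32 MHz mod fs = 4.26 MHz.
4.26 MHz ≤ fs/2 = 6.51 MHz, appears at 4.26 MHz.
37.58 MHz mod fs = 11.54 MHz.
11.54 MHz > fs/2 = 6.51 MHz, folds to fs − 11.54 MHz = 1.48 MHz.
40.54 MHz mod fs = 1.48 MHz.
1.48 MHz ≤ fs/2 = 6.51 MHz, appears at 1.48 MHz.
37.08 MHz mod fs = 11.04 MHz.
11.04 MHz > fs/2 = 6.51 MHz, folds to fs − 11.04 MHz = 1.98 MHz.
Distinct values: {1.48 MHz, 1.98 MHz, 4.26 MHz} → 3.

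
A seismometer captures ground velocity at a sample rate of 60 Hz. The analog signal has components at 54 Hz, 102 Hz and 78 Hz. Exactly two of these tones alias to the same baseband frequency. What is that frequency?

fs/2 = 30 Hz.
54 Hz > fs/2 = 30 Hz, folds to fs − 54 Hz = 6 Hz.
102 Hz mod fs = 42 Hz.
42 Hz > fs/2 = 30 Hz, folds to fs − 42 Hz = 18 Hz.
78 Hz mod fs = 18 Hz.
18 Hz ≤ fs/2 = 30 Hz, appears at 18 Hz.
78 Hz and 102 Hz both map to 18 Hz.

18 Hz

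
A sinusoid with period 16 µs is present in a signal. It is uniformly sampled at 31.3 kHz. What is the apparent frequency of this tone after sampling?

T = 16 µs → f = 1/T = 62.5 kHz.
62.5 kHz mod fs = 31.2 kHz.
31.2 kHz > fs/2 = 15.65 kHz, folds to fs − 31.2 kHz = 0.1 kHz.

0.1 kHz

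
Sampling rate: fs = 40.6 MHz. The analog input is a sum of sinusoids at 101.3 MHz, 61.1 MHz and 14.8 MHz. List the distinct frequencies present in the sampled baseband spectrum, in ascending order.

fs/2 = 20.3 MHz.
101.3 MHz mod fs = 20.1 MHz.
20.1 MHz ≤ fs/2 = 20.3 MHz, appears at 20.1 MHz.
61.1 MHz mod fs = 20.5 MHz.
20.5 MHz > fs/2 = 20.3 MHz, folds to fs − 20.5 MHz = 20.1 MHz.
14.8 MHz ≤ fs/2 = 20.3 MHz, passes unchanged.
Distinct values: {14.8 MHz, 20.1 MHz}.

14.8 MHz, 20.1 MHz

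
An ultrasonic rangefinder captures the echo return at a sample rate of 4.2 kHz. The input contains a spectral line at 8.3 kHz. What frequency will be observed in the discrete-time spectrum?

0.1 kHz

8.3 kHz mod fs = 4.1 kHz.
4.1 kHz > fs/2 = 2.1 kHz, folds to fs − 4.1 kHz = 0.1 kHz.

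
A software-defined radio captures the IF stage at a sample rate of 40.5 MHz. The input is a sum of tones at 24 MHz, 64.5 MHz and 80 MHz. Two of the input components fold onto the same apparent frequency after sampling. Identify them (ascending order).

24 MHz, 64.5 MHz

fs/2 = 20.25 MHz.
24 MHz > fs/2 = 20.25 MHz, folds to fs − 24 MHz = 16.5 MHz.
64.5 MHz mod fs = 24 MHz.
24 MHz > fs/2 = 20.25 MHz, folds to fs − 24 MHz = 16.5 MHz.
80 MHz mod fs = 39.5 MHz.
39.5 MHz > fs/2 = 20.25 MHz, folds to fs − 39.5 MHz = 1 MHz.
24 MHz and 64.5 MHz both map to 16.5 MHz.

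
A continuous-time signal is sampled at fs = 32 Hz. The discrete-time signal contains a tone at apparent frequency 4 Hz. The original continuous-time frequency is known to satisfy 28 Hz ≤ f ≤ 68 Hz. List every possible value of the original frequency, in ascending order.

Frequencies that alias to 4 Hz are k·fs ± 4 Hz for integer k ≥ 0.
k=0: 4 Hz.
k=1: 28 Hz, 36 Hz.
k=2: 60 Hz, 68 Hz.
k=3: 92 Hz, 100 Hz.
Within [28 Hz, 68 Hz]: 28 Hz, 36 Hz, 60 Hz, 68 Hz.

28 Hz, 36 Hz, 60 Hz, 68 Hz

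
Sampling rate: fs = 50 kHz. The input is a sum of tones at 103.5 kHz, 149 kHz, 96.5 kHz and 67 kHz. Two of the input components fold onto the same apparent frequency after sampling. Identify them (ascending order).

96.5 kHz, 103.5 kHz

fs/2 = 25 kHz.
103.5 kHz mod fs = 3.5 kHz.
3.5 kHz ≤ fs/2 = 25 kHz, appears at 3.5 kHz.
149 kHz mod fs = 49 kHz.
49 kHz > fs/2 = 25 kHz, folds to fs − 49 kHz = 1 kHz.
96.5 kHz mod fs = 46.5 kHz.
46.5 kHz > fs/2 = 25 kHz, folds to fs − 46.5 kHz = 3.5 kHz.
67 kHz mod fs = 17 kHz.
17 kHz ≤ fs/2 = 25 kHz, appears at 17 kHz.
96.5 kHz and 103.5 kHz both map to 3.5 kHz.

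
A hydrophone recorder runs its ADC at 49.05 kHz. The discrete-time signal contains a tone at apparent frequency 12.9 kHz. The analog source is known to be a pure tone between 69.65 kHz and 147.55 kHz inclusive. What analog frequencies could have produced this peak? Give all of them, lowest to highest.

85.2 kHz, 111 kHz, 134.25 kHz

Frequencies that alias to 12.9 kHz are k·fs ± 12.9 kHz for integer k ≥ 0.
k=0: 12.9 kHz.
k=1: 36.15 kHz, 61.95 kHz.
k=2: 85.2 kHz, 111 kHz.
k=3: 134.25 kHz, 160.05 kHz.
k=4: 183.3 kHz, 209.1 kHz.
Within [69.65 kHz, 147.55 kHz]: 85.2 kHz, 111 kHz, 134.25 kHz.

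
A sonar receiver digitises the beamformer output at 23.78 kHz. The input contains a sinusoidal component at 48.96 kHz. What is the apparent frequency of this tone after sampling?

1.4 kHz

48.96 kHz mod fs = 1.4 kHz.
1.4 kHz ≤ fs/2 = 11.89 kHz, appears at 1.4 kHz.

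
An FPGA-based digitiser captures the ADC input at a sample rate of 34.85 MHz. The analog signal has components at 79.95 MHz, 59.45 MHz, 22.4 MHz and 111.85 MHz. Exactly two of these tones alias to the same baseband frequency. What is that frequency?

10.25 MHz

fs/2 = 17.425 MHz.
79.95 MHz mod fs = 10.25 MHz.
10.25 MHz ≤ fs/2 = 17.425 MHz, appears at 10.25 MHz.
59.45 MHz mod fs = 24.6 MHz.
24.6 MHz > fs/2 = 17.425 MHz, folds to fs − 24.6 MHz = 10.25 MHz.
22.4 MHz > fs/2 = 17.425 MHz, folds to fs − 22.4 MHz = 12.45 MHz.
111.85 MHz mod fs = 7.3 MHz.
7.3 MHz ≤ fs/2 = 17.425 MHz, appears at 7.3 MHz.
59.45 MHz and 79.95 MHz both map to 10.25 MHz.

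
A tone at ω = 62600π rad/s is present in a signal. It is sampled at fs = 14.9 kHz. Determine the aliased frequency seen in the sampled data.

1.5 kHz

ω = 62600π rad/s → f = ω/(2π) = 31300 Hz = 31.3 kHz.
31.3 kHz mod fs = 1.5 kHz.
1.5 kHz ≤ fs/2 = 7.45 kHz, appears at 1.5 kHz.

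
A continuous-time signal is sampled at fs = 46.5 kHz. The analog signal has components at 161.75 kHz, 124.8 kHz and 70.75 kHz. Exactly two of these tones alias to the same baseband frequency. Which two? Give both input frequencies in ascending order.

70.75 kHz, 161.75 kHz

fs/2 = 23.25 kHz.
161.75 kHz mod fs = 22.25 kHz.
22.25 kHz ≤ fs/2 = 23.25 kHz, appears at 22.25 kHz.
124.8 kHz mod fs = 31.8 kHz.
31.8 kHz > fs/2 = 23.25 kHz, folds to fs − 31.8 kHz = 14.7 kHz.
70.75 kHz mod fs = 24.25 kHz.
24.25 kHz > fs/2 = 23.25 kHz, folds to fs − 24.25 kHz = 22.25 kHz.
70.75 kHz and 161.75 kHz both map to 22.25 kHz.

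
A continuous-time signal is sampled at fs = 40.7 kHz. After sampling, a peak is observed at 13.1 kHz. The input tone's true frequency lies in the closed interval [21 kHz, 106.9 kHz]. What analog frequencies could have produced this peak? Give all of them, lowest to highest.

Frequencies that alias to 13.1 kHz are k·fs ± 13.1 kHz for integer k ≥ 0.
k=0: 13.1 kHz.
k=1: 27.6 kHz, 53.8 kHz.
k=2: 68.3 kHz, 94.5 kHz.
k=3: 109 kHz, 135.2 kHz.
Within [21 kHz, 106.9 kHz]: 27.6 kHz, 53.8 kHz, 68.3 kHz, 94.5 kHz.

27.6 kHz, 53.8 kHz, 68.3 kHz, 94.5 kHz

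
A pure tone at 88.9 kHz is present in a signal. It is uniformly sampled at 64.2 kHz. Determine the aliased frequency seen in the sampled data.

24.7 kHz

88.9 kHz mod fs = 24.7 kHz.
24.7 kHz ≤ fs/2 = 32.1 kHz, appears at 24.7 kHz.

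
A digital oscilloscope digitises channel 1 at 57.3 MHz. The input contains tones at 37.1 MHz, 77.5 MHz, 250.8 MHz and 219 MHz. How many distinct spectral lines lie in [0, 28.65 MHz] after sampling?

3

fs/2 = 28.65 MHz.
37.1 MHz > fs/2 = 28.65 MHz, folds to fs − 37.1 MHz = 20.2 MHz.
77.5 MHz mod fs = 20.2 MHz.
20.2 MHz ≤ fs/2 = 28.65 MHz, appears at 20.2 MHz.
250.8 MHz mod fs = 21.6 MHz.
21.6 MHz ≤ fs/2 = 28.65 MHz, appears at 21.6 MHz.
219 MHz mod fs = 47.1 MHz.
47.1 MHz > fs/2 = 28.65 MHz, folds to fs − 47.1 MHz = 10.2 MHz.
Distinct values: {10.2 MHz, 20.2 MHz, 21.6 MHz} → 3.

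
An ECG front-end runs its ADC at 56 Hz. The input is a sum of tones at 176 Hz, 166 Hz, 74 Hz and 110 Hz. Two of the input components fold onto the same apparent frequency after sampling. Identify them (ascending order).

110 Hz, 166 Hz

fs/2 = 28 Hz.
176 Hz mod fs = 8 Hz.
8 Hz ≤ fs/2 = 28 Hz, appears at 8 Hz.
166 Hz mod fs = 54 Hz.
54 Hz > fs/2 = 28 Hz, folds to fs − 54 Hz = 2 Hz.
74 Hz mod fs = 18 Hz.
18 Hz ≤ fs/2 = 28 Hz, appears at 18 Hz.
110 Hz mod fs = 54 Hz.
54 Hz > fs/2 = 28 Hz, folds to fs − 54 Hz = 2 Hz.
110 Hz and 166 Hz both map to 2 Hz.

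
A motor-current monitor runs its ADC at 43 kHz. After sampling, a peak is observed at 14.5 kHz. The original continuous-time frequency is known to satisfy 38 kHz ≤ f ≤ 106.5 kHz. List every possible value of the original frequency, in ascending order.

Frequencies that alias to 14.5 kHz are k·fs ± 14.5 kHz for integer k ≥ 0.
k=0: 14.5 kHz.
k=1: 28.5 kHz, 57.5 kHz.
k=2: 71.5 kHz, 100.5 kHz.
k=3: 114.5 kHz, 143.5 kHz.
Within [38 kHz, 106.5 kHz]: 57.5 kHz, 71.5 kHz, 100.5 kHz.

57.5 kHz, 71.5 kHz, 100.5 kHz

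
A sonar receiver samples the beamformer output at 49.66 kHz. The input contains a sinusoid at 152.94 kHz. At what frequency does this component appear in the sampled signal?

3.96 kHz

152.94 kHz mod fs = 3.96 kHz.
3.96 kHz ≤ fs/2 = 24.83 kHz, appears at 3.96 kHz.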